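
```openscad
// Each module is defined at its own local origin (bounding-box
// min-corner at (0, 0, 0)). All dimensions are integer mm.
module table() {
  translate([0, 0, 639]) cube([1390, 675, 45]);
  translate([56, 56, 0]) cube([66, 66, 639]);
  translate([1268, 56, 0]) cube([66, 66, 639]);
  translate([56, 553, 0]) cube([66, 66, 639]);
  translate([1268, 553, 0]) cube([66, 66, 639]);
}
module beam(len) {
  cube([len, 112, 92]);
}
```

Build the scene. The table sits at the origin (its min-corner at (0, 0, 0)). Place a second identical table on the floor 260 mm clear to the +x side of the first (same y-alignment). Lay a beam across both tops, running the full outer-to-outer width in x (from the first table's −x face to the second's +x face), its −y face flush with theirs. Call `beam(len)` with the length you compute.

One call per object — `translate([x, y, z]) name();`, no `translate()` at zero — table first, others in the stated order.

table();
translate([1650, 0, 0]) table();
translate([0, 0, 684]) beam(3040);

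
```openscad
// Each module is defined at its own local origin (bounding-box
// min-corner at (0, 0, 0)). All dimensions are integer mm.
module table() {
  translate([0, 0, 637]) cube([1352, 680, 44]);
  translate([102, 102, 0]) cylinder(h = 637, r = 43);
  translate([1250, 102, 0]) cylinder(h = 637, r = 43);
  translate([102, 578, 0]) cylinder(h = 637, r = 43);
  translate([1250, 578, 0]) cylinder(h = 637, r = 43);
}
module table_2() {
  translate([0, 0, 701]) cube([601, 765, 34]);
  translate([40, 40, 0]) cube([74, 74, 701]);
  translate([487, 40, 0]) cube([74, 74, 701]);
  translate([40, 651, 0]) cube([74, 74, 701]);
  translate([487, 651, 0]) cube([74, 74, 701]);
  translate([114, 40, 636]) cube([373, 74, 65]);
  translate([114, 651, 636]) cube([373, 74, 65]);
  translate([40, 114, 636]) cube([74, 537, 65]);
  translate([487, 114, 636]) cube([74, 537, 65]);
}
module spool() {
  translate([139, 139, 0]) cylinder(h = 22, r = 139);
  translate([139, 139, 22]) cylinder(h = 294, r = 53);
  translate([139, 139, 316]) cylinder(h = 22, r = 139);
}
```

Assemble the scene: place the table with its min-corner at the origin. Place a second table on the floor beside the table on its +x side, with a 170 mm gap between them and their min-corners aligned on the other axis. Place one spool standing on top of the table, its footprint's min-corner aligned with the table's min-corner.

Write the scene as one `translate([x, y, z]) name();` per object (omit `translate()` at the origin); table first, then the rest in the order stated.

table();
translate([1522, 0, 0]) table_2();
translate([0, 0, 681]) spool();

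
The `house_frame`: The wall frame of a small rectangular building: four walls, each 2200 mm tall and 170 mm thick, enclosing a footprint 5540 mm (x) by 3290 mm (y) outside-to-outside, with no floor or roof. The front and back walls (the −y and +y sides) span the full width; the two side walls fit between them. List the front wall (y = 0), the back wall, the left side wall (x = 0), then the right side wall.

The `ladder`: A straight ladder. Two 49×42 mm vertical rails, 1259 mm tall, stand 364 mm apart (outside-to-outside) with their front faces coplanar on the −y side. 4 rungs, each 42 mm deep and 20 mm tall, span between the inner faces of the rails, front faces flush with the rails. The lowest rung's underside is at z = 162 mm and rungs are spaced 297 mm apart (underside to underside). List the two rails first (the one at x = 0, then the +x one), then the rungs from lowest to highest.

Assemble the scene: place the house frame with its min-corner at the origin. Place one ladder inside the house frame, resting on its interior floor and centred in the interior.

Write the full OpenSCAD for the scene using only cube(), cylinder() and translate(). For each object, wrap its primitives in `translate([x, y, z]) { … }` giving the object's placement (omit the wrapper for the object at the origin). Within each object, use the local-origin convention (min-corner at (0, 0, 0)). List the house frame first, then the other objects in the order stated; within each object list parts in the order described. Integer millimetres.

cube([5540, 170, 2200]);
translate([0, 3120, 0]) cube([5540, 170, 2200]);
translate([0, 170, 0]) cube([170, 2950, 2200]);
translate([5370, 170, 0]) cube([170, 2950, 2200]);
translate([2588, 1624, 0]) {
  cube([49, 42, 1259]);
  translate([315, 0, 0]) cube([49, 42, 1259]);
  translate([49, 0, 162]) cube([266, 42, 20]);
  translate([49, 0, 459]) cube([266, 42, 20]);
  translate([49, 0, 756]) cube([266, 42, 20]);
  translate([49, 0, 1053]) cube([266, 42, 20]);
}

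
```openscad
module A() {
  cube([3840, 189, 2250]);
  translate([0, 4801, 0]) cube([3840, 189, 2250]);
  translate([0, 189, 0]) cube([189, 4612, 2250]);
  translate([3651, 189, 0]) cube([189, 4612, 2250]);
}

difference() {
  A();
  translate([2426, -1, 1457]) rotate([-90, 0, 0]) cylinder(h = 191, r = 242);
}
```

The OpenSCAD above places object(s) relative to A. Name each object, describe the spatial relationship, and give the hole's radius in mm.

A is a house frame. The house frame has a circular hole through its front wall. The hole's radius is 242 mm.

The subtracted cylinder has r = 242 mm.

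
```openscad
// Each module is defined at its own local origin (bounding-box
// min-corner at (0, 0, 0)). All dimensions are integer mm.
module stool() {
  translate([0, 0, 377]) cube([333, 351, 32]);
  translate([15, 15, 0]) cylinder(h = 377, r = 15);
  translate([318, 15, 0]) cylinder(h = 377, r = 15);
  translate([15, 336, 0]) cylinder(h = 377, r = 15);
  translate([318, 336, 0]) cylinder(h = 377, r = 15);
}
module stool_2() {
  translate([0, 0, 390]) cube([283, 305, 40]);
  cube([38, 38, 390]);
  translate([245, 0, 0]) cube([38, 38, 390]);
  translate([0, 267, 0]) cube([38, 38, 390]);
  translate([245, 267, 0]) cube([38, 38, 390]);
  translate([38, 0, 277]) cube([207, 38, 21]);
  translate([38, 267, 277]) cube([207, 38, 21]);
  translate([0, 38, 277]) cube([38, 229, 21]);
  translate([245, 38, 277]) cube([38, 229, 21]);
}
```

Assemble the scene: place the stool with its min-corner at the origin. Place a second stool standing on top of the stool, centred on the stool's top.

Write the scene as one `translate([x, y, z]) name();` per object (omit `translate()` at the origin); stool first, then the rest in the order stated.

stool();
translate([25, 23, 409]) stool_2();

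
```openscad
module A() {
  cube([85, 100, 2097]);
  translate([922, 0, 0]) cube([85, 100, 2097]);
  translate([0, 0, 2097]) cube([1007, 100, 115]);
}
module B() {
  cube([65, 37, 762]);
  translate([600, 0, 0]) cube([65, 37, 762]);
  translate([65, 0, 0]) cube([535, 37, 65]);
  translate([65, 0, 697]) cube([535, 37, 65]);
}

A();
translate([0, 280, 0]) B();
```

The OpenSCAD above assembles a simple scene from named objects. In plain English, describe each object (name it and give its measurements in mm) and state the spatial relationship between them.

A is a door frame. The clear opening is 837 mm wide and 2097 mm high. Two 85 mm wide jambs, 100 mm deep, stand either side of the opening from the floor to the top of the opening. A 115 mm thick head sits across the top of both jambs, spanning the full outside width of the frame.

B is a picture frame with a 535×632 mm rectangular opening (x by z) and a uniform 65 mm border on every side. Frame depth is 37 mm along y. It is built from two vertical stiles running the full outside height and two horizontal rails spanning the gap between the stiles.

The picture frame is on the floor beside the door frame on its +y side.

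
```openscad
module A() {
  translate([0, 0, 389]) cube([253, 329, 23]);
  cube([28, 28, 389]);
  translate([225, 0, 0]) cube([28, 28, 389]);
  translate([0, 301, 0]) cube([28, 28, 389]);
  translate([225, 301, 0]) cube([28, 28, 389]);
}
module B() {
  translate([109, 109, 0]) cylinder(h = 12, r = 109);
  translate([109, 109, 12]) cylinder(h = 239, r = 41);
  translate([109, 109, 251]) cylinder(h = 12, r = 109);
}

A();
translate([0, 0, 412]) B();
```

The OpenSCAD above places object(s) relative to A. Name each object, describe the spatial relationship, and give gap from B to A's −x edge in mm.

A is a stool. B is a spool. The spool is on top of the stool. The gap from the spool to the stool's −x edge is 0 mm.

The spool's min-x is at 0; the stool's min-x is 0; gap = 0 mm.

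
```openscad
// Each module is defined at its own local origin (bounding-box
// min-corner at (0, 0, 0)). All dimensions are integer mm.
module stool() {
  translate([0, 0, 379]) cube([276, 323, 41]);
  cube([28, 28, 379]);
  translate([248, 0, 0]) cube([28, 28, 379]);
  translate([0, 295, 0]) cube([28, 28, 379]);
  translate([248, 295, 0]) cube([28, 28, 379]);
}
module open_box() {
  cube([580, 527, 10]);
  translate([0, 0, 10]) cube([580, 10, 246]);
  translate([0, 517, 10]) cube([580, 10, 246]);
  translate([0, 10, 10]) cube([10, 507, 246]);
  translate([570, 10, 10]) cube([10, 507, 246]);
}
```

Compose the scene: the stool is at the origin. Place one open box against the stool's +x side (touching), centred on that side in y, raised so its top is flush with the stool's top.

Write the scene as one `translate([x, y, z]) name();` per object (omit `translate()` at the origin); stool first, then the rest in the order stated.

stool();
translate([276, -102, 164]) open_box();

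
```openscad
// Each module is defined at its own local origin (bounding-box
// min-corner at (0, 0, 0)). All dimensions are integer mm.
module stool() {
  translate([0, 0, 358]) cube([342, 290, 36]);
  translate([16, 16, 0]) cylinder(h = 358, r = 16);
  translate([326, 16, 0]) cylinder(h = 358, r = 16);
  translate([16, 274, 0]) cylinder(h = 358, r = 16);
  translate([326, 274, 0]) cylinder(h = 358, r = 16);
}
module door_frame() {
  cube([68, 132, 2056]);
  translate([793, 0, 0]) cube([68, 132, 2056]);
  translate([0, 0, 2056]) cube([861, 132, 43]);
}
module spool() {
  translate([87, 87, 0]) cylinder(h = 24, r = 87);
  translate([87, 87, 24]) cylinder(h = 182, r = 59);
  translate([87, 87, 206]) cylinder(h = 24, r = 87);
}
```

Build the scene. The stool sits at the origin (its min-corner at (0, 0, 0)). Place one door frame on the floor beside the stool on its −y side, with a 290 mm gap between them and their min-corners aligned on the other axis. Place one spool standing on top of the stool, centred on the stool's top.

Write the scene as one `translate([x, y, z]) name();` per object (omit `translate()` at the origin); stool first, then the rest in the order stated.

stool();
translate([0, -422, 0]) door_frame();
translate([84, 58, 394]) spool();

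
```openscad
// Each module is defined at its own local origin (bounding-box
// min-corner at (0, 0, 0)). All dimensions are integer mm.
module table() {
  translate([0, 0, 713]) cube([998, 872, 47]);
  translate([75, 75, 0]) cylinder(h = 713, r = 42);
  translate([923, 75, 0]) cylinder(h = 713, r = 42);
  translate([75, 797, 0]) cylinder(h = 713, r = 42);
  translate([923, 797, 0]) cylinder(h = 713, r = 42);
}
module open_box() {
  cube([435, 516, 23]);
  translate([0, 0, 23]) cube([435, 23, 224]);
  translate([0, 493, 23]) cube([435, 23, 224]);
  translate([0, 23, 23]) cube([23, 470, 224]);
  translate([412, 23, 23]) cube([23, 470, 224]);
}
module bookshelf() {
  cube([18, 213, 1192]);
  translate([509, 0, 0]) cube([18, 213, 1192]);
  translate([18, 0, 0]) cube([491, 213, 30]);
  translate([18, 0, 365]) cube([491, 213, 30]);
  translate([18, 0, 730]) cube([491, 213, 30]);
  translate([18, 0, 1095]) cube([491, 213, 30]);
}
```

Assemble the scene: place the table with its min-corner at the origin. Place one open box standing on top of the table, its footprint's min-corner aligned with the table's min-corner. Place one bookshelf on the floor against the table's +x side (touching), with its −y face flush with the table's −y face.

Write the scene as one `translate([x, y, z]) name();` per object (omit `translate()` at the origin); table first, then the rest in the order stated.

table();
translate([0, 0, 760]) open_box();
translate([998, 0, 0]) bookshelf();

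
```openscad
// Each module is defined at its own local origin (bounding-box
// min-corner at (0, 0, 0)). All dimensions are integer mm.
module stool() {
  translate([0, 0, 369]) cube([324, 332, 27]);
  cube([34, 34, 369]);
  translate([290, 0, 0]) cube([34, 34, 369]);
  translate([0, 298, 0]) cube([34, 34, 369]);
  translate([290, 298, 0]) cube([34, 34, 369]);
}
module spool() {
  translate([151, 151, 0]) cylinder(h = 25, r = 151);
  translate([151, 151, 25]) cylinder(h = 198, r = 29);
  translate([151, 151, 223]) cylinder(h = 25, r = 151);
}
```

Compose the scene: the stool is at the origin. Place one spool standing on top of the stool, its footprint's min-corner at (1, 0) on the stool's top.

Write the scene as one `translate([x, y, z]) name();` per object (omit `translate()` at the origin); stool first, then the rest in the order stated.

stool();
translate([1, 0, 396]) spool();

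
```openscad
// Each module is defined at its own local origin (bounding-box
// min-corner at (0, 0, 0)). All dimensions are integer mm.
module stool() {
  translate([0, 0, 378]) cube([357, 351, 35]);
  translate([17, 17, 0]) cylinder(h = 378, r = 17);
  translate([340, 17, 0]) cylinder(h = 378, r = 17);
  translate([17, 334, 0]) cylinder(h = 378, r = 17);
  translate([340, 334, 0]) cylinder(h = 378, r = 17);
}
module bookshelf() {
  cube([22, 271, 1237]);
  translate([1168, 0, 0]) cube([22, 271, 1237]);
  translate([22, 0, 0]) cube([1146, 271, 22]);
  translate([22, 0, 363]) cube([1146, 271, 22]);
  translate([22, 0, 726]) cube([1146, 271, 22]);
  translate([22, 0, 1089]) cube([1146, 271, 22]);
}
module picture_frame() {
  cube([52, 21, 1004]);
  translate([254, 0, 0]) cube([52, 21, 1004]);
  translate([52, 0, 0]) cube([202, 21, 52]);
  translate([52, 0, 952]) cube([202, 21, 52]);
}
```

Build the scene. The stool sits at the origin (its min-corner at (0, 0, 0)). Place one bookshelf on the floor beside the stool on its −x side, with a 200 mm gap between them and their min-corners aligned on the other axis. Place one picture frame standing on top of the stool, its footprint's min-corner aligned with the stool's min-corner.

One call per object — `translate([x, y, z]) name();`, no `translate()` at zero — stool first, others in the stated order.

stool();
translate([-1390, 0, 0]) bookshelf();
translate([0, 0, 413]) picture_frame();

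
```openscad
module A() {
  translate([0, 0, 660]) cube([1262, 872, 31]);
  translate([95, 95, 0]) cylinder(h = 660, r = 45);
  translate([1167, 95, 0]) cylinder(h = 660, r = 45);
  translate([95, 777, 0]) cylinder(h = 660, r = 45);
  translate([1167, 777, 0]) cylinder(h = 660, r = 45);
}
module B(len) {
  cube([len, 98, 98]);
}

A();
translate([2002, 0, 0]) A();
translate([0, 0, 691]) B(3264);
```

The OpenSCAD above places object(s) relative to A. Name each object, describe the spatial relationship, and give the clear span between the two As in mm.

Second table starts at x = 2002; first ends at x = 1262; clear span = 2002 − 1262 = 740 mm.

A is a table. B is a beam. A beam spans the tops of two tables. The clear span between the two tables is 740 mm.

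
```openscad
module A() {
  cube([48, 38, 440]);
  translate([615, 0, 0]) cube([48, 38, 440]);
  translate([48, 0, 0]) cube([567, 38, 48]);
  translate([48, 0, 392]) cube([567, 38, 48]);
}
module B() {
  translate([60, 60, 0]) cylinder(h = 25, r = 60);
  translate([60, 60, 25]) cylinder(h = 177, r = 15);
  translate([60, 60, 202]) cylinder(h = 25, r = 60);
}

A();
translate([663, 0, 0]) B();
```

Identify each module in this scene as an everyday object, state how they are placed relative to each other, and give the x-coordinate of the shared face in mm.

The picture frame's +x face and the spool's −x face are both at x = 663 mm.

A is a picture frame. B is a spool. The spool is against the picture frame's +x side, with their −y faces flush. The x-coordinate of the shared face is 663 mm.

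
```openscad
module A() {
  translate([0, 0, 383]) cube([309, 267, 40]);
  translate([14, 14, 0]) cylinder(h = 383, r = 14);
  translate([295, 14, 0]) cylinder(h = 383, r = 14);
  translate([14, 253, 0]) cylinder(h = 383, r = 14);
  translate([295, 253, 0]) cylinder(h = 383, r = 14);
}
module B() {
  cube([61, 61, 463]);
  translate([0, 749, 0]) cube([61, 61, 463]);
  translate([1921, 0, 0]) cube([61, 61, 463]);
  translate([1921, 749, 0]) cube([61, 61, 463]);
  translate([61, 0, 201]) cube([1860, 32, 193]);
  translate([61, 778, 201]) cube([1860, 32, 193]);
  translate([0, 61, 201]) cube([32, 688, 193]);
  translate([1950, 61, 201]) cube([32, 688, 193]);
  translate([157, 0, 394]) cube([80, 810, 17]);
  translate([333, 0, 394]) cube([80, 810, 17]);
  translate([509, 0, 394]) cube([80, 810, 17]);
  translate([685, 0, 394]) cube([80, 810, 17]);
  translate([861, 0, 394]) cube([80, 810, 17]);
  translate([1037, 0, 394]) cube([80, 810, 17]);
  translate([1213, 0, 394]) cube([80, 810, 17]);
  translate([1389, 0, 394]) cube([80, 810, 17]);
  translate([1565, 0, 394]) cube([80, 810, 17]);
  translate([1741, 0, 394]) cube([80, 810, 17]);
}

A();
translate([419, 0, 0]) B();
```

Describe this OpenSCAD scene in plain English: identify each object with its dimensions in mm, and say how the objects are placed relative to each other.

A is a four-legged stool. The seat is a 309×267×40 mm slab whose top surface is at z = 423 mm; four round legs, each 28 mm in diameter, run from the floor (z = 0) to the underside of the seat, each leg's axis is inset half a diameter from the nearest pair of seat edges (so the leg's bounding box is flush with the corner).

B is a bed frame 1982 mm long (x) by 810 mm wide (y). Four 61×61 mm corner posts, 463 mm tall, at the corners of the footprint. Four rails of 32 mm thickness and 193 mm height run between adjacent posts with their undersides at z = 201 mm, their outer faces flush with the outside of the frame (the two x-running rails run between the posts' inner faces; the two y-running rails run between the posts' inner faces). 10 slats, each 80 mm wide (x) and 17 mm thick, lie across the top of the two x-running rails, running the full 810 mm width of the frame in y; the slats are evenly spaced along x between the inner faces of the end posts with equal gaps (rounded down to the nearest mm) at the −x end and between each pair — any rounding remainder accumulates at the +x end.

The bed frame is on the floor beside the stool on its +x side.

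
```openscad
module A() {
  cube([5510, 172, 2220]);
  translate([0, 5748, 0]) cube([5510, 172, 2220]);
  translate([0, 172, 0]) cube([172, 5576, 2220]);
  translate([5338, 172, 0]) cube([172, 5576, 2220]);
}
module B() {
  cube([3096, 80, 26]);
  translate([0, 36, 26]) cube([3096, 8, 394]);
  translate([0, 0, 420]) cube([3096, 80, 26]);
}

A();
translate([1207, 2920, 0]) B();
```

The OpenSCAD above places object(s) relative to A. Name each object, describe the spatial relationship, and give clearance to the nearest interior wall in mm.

Clearances: x = 1035, y = 2748; minimum 1035 mm.

A is a house frame. B is an I-beam. The I-beam sits inside the house frame, centred. The clearance to the nearest interior wall is 1035 mm.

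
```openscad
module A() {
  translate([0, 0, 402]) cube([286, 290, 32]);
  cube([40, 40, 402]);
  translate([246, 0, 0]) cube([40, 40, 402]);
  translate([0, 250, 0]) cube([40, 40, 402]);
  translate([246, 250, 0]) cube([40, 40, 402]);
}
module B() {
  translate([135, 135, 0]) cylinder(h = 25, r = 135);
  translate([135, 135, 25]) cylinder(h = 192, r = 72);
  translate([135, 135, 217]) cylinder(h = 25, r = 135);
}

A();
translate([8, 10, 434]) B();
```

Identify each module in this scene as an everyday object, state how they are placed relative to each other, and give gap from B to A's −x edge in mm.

A is a stool. B is a spool. The spool is on top of the stool, centred. The gap from the spool to the stool's −x edge is 8 mm.

The spool's min-x is at 8; the stool's min-x is 0; gap = 8 mm.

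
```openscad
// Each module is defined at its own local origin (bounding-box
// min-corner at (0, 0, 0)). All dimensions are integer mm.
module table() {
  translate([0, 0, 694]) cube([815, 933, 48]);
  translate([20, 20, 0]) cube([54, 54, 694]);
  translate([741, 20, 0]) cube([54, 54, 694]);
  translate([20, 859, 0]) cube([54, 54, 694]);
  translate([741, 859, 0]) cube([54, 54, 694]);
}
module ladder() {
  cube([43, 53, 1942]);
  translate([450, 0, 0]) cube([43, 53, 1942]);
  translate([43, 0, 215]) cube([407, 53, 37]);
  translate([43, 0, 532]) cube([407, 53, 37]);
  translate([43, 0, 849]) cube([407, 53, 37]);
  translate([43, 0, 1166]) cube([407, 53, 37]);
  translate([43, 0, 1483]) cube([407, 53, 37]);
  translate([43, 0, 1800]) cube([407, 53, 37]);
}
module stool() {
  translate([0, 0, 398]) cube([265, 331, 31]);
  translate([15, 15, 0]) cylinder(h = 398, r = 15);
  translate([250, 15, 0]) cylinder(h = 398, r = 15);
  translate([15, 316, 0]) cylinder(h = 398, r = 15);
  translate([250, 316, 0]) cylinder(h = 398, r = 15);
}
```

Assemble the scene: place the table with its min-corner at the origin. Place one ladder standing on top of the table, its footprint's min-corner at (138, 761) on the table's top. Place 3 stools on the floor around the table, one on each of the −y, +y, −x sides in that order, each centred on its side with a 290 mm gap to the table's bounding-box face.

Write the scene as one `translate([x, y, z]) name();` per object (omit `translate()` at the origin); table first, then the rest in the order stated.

table();
translate([138, 761, 742]) ladder();
translate([275, -621, 0]) stool();
translate([275, 1223, 0]) stool();
translate([-555, 301, 0]) stool();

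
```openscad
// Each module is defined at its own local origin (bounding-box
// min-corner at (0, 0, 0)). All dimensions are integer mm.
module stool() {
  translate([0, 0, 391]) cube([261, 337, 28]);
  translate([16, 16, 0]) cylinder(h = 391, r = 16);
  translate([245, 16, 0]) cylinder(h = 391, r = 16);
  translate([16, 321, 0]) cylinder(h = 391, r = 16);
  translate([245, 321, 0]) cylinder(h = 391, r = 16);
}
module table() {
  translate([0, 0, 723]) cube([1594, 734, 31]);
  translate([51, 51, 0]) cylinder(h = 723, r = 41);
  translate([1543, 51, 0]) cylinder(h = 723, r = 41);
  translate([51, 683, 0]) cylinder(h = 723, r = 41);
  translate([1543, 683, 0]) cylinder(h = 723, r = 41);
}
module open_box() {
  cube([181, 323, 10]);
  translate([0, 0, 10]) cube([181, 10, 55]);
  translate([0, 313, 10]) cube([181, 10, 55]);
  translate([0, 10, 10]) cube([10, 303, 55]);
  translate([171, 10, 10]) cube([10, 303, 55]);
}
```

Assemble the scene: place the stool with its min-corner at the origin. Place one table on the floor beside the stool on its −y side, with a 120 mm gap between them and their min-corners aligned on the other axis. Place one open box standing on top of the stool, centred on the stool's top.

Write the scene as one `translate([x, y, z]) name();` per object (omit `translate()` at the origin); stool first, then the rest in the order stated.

stool();
translate([0, -854, 0]) table();
translate([40, 7, 419]) open_box();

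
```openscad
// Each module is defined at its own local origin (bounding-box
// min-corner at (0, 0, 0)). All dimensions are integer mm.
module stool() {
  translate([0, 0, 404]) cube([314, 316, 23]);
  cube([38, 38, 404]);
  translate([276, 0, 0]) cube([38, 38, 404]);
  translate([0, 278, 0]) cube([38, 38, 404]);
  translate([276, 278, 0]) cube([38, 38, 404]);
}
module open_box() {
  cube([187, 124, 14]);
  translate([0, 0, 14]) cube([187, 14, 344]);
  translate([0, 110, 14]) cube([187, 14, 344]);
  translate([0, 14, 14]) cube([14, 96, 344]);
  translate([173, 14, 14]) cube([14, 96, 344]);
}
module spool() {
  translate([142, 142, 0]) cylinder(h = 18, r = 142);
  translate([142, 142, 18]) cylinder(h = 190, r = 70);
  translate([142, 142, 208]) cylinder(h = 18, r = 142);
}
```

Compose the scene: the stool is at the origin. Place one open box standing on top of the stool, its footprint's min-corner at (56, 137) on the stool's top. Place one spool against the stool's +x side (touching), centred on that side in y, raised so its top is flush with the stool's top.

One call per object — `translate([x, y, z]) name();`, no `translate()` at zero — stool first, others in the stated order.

stool();
translate([56, 137, 427]) open_box();
translate([314, 16, 201]) spool();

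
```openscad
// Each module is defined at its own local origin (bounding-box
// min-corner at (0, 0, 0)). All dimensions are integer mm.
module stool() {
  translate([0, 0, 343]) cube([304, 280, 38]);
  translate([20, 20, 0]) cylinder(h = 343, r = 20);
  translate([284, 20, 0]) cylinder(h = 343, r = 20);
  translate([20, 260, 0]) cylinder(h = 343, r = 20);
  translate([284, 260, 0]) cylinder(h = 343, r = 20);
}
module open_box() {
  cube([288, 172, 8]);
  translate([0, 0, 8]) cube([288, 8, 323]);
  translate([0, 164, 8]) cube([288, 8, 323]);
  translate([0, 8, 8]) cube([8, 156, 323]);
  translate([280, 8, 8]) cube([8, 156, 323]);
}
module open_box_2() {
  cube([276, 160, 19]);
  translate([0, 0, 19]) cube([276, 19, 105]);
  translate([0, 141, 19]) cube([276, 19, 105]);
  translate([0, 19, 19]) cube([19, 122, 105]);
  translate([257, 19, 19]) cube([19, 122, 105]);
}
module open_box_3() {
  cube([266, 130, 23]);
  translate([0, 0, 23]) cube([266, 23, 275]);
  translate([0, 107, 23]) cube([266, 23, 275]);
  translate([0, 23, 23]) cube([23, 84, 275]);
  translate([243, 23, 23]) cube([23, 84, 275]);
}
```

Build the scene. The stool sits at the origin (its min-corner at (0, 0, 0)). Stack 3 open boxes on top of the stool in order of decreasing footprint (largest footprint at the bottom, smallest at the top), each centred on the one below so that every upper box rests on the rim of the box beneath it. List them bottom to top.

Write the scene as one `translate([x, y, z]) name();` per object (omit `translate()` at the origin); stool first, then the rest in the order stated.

stool();
translate([8, 54, 381]) open_box();
translate([14, 60, 712]) open_box_2();
translate([19, 75, 836]) open_box_3();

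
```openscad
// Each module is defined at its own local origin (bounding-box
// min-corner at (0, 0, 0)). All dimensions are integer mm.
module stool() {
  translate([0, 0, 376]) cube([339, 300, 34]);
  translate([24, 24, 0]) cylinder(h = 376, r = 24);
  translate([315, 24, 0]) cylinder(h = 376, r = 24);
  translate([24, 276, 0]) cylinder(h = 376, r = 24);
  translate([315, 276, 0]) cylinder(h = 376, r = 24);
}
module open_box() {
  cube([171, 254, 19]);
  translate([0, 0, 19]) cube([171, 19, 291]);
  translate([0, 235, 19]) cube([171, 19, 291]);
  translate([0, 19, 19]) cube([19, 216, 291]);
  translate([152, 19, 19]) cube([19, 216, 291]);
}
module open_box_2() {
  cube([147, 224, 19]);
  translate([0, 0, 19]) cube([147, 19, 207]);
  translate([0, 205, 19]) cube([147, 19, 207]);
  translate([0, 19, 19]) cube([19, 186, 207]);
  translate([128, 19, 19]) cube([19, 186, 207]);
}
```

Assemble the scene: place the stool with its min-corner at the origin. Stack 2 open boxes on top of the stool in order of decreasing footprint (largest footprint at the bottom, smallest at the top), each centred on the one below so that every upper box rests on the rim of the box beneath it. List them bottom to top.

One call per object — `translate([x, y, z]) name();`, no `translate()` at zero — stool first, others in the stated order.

stool();
translate([84, 23, 410]) open_box();
translate([96, 38, 720]) open_box_2();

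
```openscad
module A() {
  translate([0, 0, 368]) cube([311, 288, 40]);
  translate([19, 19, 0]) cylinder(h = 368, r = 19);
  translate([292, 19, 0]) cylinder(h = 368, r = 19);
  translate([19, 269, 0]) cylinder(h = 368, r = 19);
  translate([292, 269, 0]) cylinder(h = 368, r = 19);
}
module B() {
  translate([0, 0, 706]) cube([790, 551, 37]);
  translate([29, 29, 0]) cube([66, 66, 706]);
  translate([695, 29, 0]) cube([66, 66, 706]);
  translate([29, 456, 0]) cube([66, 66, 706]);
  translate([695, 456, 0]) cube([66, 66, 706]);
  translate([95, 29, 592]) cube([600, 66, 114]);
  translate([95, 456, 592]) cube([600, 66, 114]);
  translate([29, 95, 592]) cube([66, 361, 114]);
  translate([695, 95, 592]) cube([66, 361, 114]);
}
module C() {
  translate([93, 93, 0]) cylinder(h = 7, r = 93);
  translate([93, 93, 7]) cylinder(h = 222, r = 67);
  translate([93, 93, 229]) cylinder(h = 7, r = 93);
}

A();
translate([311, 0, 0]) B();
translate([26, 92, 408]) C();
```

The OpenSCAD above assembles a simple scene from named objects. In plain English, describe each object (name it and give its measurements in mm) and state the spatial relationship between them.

A is a simple wooden stool: a rectangular seat 311 mm (x) by 288 mm (y), 40 mm thick, top face at z = 408 mm, on four round legs, each 38 mm in diameter. The legs rest on z = 0, each leg's axis is inset half a diameter from the nearest pair of seat edges (so the leg's bounding box is flush with the corner).

B is a table: top 790 mm (x) × 551 mm (y), 37 mm thick, upper face at z = 743 mm, on four 66×66 mm square legs, each inset 29 mm from the nearest pair of top edges, running from z = 0 to the bottom of the top. Four apron rails, 66 mm thick and 114 mm tall, run between adjacent legs with their top edges flush with the underside of the top and their outer faces flush with the legs' outer faces.

C is a spool: two coaxial disc flanges of radius 93 mm and thickness 7 mm, joined by a core cylinder of radius 67 mm and height 222 mm. The lower flange rests on z = 0 and the three cylinders share a vertical axis.

The table is against the stool's +x side, with their −y faces flush. The spool is on top of the stool.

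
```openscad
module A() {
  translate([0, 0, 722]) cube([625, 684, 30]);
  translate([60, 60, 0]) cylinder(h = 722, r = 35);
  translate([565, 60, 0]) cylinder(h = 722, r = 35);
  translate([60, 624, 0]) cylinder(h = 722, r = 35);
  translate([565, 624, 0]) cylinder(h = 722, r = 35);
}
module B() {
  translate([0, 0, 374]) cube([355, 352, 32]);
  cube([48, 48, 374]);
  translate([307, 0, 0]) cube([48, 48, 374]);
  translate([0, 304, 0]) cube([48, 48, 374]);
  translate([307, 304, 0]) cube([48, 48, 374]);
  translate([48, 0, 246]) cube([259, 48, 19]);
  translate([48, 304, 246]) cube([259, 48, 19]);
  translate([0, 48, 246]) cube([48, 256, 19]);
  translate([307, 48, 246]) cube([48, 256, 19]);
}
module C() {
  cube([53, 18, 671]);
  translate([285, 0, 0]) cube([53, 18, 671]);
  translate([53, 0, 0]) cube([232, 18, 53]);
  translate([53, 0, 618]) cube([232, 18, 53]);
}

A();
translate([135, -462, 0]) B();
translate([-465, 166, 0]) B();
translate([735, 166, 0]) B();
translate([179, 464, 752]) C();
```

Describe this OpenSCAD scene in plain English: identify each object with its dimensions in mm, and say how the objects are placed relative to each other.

A is a table: top 625 mm (x) × 684 mm (y), 30 mm thick, upper face at z = 752 mm, on four round legs of 70 mm diameter, each leg's bounding box inset 25 mm from the nearest pair of top edges, running from z = 0 to the bottom of the top.

B is a simple wooden stool: a rectangular seat 355 mm (x) by 352 mm (y), 32 mm thick, top face at z = 406 mm, on four square legs, each 48×48 mm in cross-section. The legs rest on z = 0, each flush with a corner of the seat. Four stretchers, 48 mm wide and 19 mm tall, connect adjacent legs with their undersides at z = 246 mm, each running between the inner faces of the legs it joins and aligned with the legs' outer faces on the other axis.

C is a picture frame with a 232×565 mm rectangular opening (x by z) and a uniform 53 mm border on every side. Frame depth is 18 mm along y. It is built from two vertical stiles running the full outside height and two horizontal rails spanning the gap between the stiles.

Three stools sit around the table at the −y, −x, +x sides. The picture frame is on top of the table.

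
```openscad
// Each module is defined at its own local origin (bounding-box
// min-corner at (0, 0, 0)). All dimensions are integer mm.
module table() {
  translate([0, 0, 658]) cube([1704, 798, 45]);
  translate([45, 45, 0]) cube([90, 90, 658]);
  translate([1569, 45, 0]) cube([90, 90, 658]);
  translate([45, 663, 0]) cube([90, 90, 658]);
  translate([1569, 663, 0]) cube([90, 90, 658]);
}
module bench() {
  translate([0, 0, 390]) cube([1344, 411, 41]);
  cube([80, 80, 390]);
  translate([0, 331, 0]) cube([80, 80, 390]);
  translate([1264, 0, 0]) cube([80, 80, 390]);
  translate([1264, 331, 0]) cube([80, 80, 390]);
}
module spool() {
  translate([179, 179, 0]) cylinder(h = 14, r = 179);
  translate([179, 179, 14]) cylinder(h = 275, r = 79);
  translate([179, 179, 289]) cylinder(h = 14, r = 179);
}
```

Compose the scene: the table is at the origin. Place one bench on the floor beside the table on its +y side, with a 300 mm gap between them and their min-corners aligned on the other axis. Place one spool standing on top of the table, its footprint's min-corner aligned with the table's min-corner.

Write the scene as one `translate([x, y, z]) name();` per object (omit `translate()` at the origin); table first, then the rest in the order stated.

table();
translate([0, 1098, 0]) bench();
translate([0, 0, 703]) spool();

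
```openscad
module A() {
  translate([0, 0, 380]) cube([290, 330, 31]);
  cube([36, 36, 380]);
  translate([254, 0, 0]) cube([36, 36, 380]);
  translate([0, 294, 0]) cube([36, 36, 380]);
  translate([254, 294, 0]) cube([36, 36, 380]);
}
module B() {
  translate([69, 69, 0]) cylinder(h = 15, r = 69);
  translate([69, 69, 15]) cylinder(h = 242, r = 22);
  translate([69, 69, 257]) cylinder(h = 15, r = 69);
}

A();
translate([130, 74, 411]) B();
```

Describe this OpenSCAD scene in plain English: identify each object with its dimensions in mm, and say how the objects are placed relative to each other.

A is a four-legged stool. The seat is 290×330 mm, 31 mm thick, top at z = 411 mm. It stands on four square legs, each 36×36 mm in cross-section, from z = 0 to the seat underside, each flush with a corner of the seat.

B is a spool: two coaxial disc flanges of radius 69 mm and thickness 15 mm, joined by a core cylinder of radius 22 mm and height 242 mm. The lower flange rests on z = 0 and the three cylinders share a vertical axis.

The spool is on top of the stool.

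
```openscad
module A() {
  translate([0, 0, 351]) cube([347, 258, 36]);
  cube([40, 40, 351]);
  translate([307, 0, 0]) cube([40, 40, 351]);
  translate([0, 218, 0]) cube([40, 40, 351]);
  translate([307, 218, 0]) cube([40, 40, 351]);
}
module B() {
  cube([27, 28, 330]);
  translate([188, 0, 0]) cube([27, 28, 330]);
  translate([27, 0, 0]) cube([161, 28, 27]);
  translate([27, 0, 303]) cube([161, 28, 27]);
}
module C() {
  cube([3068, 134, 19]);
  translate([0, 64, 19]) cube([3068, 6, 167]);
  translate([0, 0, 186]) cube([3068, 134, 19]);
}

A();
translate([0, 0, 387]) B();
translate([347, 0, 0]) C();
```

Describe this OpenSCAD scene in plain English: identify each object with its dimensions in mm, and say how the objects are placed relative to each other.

A is a four-legged stool. The seat is a 347×258×36 mm slab whose top surface is at z = 387 mm; four square legs, each 40×40 mm in cross-section, run from the floor (z = 0) to the underside of the seat, each flush with a corner of the seat.

B is a rectangular picture frame lying in the x–z plane (depth along y). The opening is 161 mm wide (x) by 276 mm tall (z), surrounded by a border 27 mm wide on all four sides. The frame is 28 mm deep and is made of two full-height vertical stiles with two horizontal rails fitted between them.

C is an I-beam lying along x, 3068 mm long. Overall section height 205 mm. Two flanges 134 mm wide (y) and 19 mm thick, one on the floor and one at the top; a web 6 mm thick runs between them, centred on the flange width.

The picture frame is on top of the stool. The I-beam is against the stool's +x side, with their −y faces flush.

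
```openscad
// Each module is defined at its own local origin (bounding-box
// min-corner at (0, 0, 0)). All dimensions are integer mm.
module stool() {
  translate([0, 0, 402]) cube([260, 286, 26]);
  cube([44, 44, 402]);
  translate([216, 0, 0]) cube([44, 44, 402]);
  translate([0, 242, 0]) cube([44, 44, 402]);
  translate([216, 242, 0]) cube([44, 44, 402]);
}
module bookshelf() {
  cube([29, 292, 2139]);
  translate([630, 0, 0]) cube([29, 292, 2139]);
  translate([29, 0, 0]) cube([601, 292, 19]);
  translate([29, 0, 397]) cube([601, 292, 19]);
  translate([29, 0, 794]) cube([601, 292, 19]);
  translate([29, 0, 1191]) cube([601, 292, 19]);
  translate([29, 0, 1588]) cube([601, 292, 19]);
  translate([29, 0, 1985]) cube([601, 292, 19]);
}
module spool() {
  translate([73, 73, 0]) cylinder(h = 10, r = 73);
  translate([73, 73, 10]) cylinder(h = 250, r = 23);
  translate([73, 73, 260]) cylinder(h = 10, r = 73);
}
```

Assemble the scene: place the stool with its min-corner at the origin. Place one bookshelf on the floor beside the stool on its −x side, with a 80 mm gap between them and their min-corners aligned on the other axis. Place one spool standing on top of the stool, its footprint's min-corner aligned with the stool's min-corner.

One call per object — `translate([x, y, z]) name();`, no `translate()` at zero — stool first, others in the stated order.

stool();
translate([-739, 0, 0]) bookshelf();
translate([0, 0, 428]) spool();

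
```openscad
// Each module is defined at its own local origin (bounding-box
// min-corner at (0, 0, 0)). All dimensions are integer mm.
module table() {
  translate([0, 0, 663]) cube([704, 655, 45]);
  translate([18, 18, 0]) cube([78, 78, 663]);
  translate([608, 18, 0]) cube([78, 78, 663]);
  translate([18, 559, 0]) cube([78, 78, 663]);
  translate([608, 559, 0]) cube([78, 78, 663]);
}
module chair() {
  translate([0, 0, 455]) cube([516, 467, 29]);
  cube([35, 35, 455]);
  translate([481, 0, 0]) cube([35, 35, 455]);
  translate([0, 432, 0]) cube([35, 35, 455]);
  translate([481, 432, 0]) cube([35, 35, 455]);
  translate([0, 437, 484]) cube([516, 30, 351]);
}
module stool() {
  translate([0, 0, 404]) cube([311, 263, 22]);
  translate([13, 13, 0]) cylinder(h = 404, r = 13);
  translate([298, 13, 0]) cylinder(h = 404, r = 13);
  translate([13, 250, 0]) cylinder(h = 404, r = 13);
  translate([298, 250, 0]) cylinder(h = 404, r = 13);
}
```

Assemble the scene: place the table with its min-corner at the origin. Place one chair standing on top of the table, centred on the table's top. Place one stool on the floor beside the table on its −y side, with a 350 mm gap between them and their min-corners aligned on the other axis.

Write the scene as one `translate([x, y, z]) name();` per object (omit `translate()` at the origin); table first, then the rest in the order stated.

table();
translate([94, 94, 708]) chair();
translate([0, -613, 0]) stool();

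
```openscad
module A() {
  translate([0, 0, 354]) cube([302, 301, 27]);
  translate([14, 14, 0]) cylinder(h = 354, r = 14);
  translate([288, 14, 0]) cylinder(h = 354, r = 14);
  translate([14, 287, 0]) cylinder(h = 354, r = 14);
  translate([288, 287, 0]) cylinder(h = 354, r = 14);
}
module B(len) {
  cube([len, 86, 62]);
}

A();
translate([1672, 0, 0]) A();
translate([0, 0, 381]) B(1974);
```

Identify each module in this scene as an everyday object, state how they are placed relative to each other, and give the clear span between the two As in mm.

Second stool starts at x = 1672; first ends at x = 302; clear span = 1672 − 302 = 1370 mm.

A is a stool. B is a beam. A beam spans the tops of two stools. The clear span between the two stools is 1370 mm.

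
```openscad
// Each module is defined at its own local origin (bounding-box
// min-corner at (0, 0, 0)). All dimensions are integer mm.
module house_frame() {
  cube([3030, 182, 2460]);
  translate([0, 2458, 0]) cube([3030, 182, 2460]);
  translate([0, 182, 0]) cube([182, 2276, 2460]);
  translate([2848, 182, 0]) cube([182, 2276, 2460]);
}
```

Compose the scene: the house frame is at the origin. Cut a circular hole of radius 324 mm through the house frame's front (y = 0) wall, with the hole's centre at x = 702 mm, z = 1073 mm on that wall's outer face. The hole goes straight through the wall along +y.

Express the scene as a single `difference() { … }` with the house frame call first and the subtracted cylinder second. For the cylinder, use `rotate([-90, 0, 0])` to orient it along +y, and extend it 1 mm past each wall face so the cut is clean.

difference() {
  house_frame();
  translate([702, -1, 1073]) rotate([-90, 0, 0]) cylinder(h = 184, r = 324);
}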